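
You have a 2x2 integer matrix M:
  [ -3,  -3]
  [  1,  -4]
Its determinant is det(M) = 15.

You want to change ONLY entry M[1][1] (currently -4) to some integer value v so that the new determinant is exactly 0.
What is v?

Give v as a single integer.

Answer: 1

Derivation:
det is linear in entry M[1][1]: det = old_det + (v - -4) * C_11
Cofactor C_11 = -3
Want det = 0: 15 + (v - -4) * -3 = 0
  (v - -4) = -15 / -3 = 5
  v = -4 + (5) = 1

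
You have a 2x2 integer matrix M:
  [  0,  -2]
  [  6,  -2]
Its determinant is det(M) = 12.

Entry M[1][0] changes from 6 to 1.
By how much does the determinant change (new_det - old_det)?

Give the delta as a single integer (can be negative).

Cofactor C_10 = 2
Entry delta = 1 - 6 = -5
Det delta = entry_delta * cofactor = -5 * 2 = -10

Answer: -10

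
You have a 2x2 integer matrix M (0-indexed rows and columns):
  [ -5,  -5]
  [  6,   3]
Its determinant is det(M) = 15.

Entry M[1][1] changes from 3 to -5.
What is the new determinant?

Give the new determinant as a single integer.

Answer: 55

Derivation:
det is linear in row 1: changing M[1][1] by delta changes det by delta * cofactor(1,1).
Cofactor C_11 = (-1)^(1+1) * minor(1,1) = -5
Entry delta = -5 - 3 = -8
Det delta = -8 * -5 = 40
New det = 15 + 40 = 55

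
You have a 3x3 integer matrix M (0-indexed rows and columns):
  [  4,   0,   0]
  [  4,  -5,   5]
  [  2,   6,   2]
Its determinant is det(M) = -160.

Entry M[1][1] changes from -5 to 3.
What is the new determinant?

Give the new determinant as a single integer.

det is linear in row 1: changing M[1][1] by delta changes det by delta * cofactor(1,1).
Cofactor C_11 = (-1)^(1+1) * minor(1,1) = 8
Entry delta = 3 - -5 = 8
Det delta = 8 * 8 = 64
New det = -160 + 64 = -96

Answer: -96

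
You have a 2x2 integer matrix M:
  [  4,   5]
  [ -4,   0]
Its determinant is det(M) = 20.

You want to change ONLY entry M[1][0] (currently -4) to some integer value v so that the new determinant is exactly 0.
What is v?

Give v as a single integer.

Answer: 0

Derivation:
det is linear in entry M[1][0]: det = old_det + (v - -4) * C_10
Cofactor C_10 = -5
Want det = 0: 20 + (v - -4) * -5 = 0
  (v - -4) = -20 / -5 = 4
  v = -4 + (4) = 0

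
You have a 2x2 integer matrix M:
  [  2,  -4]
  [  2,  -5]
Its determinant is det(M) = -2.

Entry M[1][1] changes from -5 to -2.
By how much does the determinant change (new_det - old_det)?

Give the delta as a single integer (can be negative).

Cofactor C_11 = 2
Entry delta = -2 - -5 = 3
Det delta = entry_delta * cofactor = 3 * 2 = 6

Answer: 6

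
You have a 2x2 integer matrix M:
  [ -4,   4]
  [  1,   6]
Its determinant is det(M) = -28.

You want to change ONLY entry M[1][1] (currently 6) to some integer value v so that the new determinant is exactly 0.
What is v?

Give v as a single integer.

Answer: -1

Derivation:
det is linear in entry M[1][1]: det = old_det + (v - 6) * C_11
Cofactor C_11 = -4
Want det = 0: -28 + (v - 6) * -4 = 0
  (v - 6) = 28 / -4 = -7
  v = 6 + (-7) = -1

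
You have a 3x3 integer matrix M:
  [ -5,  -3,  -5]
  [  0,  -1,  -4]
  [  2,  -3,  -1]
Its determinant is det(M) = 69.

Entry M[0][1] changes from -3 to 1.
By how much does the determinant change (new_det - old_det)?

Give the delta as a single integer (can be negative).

Cofactor C_01 = -8
Entry delta = 1 - -3 = 4
Det delta = entry_delta * cofactor = 4 * -8 = -32

Answer: -32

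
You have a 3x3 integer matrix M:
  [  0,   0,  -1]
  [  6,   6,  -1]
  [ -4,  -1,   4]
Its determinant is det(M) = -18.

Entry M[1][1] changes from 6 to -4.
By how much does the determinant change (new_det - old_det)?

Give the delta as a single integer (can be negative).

Answer: 40

Derivation:
Cofactor C_11 = -4
Entry delta = -4 - 6 = -10
Det delta = entry_delta * cofactor = -10 * -4 = 40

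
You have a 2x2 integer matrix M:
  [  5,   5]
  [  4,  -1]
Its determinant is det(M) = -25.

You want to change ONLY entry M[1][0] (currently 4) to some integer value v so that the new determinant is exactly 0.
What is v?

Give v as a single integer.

det is linear in entry M[1][0]: det = old_det + (v - 4) * C_10
Cofactor C_10 = -5
Want det = 0: -25 + (v - 4) * -5 = 0
  (v - 4) = 25 / -5 = -5
  v = 4 + (-5) = -1

Answer: -1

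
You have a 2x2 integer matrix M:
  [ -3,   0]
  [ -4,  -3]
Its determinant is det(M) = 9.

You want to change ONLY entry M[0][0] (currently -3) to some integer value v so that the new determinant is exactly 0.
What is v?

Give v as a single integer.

Answer: 0

Derivation:
det is linear in entry M[0][0]: det = old_det + (v - -3) * C_00
Cofactor C_00 = -3
Want det = 0: 9 + (v - -3) * -3 = 0
  (v - -3) = -9 / -3 = 3
  v = -3 + (3) = 0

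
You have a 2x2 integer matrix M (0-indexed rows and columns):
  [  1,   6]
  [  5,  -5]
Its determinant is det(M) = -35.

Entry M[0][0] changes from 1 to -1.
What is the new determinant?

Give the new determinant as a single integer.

det is linear in row 0: changing M[0][0] by delta changes det by delta * cofactor(0,0).
Cofactor C_00 = (-1)^(0+0) * minor(0,0) = -5
Entry delta = -1 - 1 = -2
Det delta = -2 * -5 = 10
New det = -35 + 10 = -25

Answer: -25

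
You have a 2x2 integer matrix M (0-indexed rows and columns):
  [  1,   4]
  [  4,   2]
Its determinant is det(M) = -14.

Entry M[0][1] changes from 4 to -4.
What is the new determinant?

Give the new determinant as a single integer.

det is linear in row 0: changing M[0][1] by delta changes det by delta * cofactor(0,1).
Cofactor C_01 = (-1)^(0+1) * minor(0,1) = -4
Entry delta = -4 - 4 = -8
Det delta = -8 * -4 = 32
New det = -14 + 32 = 18

Answer: 18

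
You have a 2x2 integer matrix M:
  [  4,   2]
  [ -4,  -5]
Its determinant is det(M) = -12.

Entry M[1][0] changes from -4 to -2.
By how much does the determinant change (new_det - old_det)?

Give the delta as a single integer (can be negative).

Cofactor C_10 = -2
Entry delta = -2 - -4 = 2
Det delta = entry_delta * cofactor = 2 * -2 = -4

Answer: -4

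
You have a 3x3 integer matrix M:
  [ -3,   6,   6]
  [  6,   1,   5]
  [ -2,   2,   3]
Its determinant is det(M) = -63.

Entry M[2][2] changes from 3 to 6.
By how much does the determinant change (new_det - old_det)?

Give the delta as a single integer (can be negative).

Cofactor C_22 = -39
Entry delta = 6 - 3 = 3
Det delta = entry_delta * cofactor = 3 * -39 = -117

Answer: -117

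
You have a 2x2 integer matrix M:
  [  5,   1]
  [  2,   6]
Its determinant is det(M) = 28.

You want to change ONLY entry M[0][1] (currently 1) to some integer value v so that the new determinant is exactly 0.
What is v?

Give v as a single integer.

Answer: 15

Derivation:
det is linear in entry M[0][1]: det = old_det + (v - 1) * C_01
Cofactor C_01 = -2
Want det = 0: 28 + (v - 1) * -2 = 0
  (v - 1) = -28 / -2 = 14
  v = 1 + (14) = 15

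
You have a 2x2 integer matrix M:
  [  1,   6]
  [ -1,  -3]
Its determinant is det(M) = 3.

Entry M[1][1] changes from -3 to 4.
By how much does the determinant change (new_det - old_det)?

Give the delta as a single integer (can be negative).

Cofactor C_11 = 1
Entry delta = 4 - -3 = 7
Det delta = entry_delta * cofactor = 7 * 1 = 7

Answer: 7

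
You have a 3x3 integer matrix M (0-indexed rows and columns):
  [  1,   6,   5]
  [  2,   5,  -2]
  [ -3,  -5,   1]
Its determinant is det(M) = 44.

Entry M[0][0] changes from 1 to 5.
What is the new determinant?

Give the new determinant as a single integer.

Answer: 24

Derivation:
det is linear in row 0: changing M[0][0] by delta changes det by delta * cofactor(0,0).
Cofactor C_00 = (-1)^(0+0) * minor(0,0) = -5
Entry delta = 5 - 1 = 4
Det delta = 4 * -5 = -20
New det = 44 + -20 = 24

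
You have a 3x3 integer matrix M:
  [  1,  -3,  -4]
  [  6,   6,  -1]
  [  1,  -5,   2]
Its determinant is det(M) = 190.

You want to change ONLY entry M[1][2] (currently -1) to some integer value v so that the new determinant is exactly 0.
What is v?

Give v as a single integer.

Answer: -96

Derivation:
det is linear in entry M[1][2]: det = old_det + (v - -1) * C_12
Cofactor C_12 = 2
Want det = 0: 190 + (v - -1) * 2 = 0
  (v - -1) = -190 / 2 = -95
  v = -1 + (-95) = -96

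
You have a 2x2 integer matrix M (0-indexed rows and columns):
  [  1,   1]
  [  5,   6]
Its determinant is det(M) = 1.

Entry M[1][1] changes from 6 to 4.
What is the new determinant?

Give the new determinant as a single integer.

det is linear in row 1: changing M[1][1] by delta changes det by delta * cofactor(1,1).
Cofactor C_11 = (-1)^(1+1) * minor(1,1) = 1
Entry delta = 4 - 6 = -2
Det delta = -2 * 1 = -2
New det = 1 + -2 = -1

Answer: -1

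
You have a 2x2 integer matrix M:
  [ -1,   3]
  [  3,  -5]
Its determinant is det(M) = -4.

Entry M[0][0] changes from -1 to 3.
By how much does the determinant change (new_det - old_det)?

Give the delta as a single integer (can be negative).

Answer: -20

Derivation:
Cofactor C_00 = -5
Entry delta = 3 - -1 = 4
Det delta = entry_delta * cofactor = 4 * -5 = -20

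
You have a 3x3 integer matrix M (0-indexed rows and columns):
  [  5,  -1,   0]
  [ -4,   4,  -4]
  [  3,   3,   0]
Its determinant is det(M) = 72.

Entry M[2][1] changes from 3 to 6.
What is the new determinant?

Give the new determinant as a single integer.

det is linear in row 2: changing M[2][1] by delta changes det by delta * cofactor(2,1).
Cofactor C_21 = (-1)^(2+1) * minor(2,1) = 20
Entry delta = 6 - 3 = 3
Det delta = 3 * 20 = 60
New det = 72 + 60 = 132

Answer: 132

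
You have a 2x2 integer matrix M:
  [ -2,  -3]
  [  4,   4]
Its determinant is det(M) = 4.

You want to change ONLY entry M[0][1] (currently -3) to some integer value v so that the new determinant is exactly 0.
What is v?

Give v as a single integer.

Answer: -2

Derivation:
det is linear in entry M[0][1]: det = old_det + (v - -3) * C_01
Cofactor C_01 = -4
Want det = 0: 4 + (v - -3) * -4 = 0
  (v - -3) = -4 / -4 = 1
  v = -3 + (1) = -2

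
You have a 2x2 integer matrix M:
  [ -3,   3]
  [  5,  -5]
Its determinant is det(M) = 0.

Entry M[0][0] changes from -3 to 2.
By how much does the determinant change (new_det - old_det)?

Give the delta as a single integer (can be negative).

Cofactor C_00 = -5
Entry delta = 2 - -3 = 5
Det delta = entry_delta * cofactor = 5 * -5 = -25

Answer: -25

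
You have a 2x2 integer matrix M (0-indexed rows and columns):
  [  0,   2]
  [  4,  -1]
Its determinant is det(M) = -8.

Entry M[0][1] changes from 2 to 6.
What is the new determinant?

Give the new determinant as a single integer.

Answer: -24

Derivation:
det is linear in row 0: changing M[0][1] by delta changes det by delta * cofactor(0,1).
Cofactor C_01 = (-1)^(0+1) * minor(0,1) = -4
Entry delta = 6 - 2 = 4
Det delta = 4 * -4 = -16
New det = -8 + -16 = -24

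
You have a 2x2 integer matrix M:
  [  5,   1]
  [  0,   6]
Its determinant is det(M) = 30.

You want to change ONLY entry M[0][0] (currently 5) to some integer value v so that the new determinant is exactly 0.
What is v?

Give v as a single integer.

Answer: 0

Derivation:
det is linear in entry M[0][0]: det = old_det + (v - 5) * C_00
Cofactor C_00 = 6
Want det = 0: 30 + (v - 5) * 6 = 0
  (v - 5) = -30 / 6 = -5
  v = 5 + (-5) = 0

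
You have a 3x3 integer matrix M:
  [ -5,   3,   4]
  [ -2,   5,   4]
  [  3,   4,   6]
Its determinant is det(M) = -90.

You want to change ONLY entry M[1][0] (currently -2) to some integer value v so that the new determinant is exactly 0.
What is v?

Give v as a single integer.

det is linear in entry M[1][0]: det = old_det + (v - -2) * C_10
Cofactor C_10 = -2
Want det = 0: -90 + (v - -2) * -2 = 0
  (v - -2) = 90 / -2 = -45
  v = -2 + (-45) = -47

Answer: -47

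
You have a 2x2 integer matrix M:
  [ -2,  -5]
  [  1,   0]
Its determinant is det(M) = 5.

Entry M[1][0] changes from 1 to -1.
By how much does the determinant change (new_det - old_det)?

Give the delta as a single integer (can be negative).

Cofactor C_10 = 5
Entry delta = -1 - 1 = -2
Det delta = entry_delta * cofactor = -2 * 5 = -10

Answer: -10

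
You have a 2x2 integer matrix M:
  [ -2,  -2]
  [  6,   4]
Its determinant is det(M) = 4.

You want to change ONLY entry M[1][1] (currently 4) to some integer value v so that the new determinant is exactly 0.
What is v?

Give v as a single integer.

Answer: 6

Derivation:
det is linear in entry M[1][1]: det = old_det + (v - 4) * C_11
Cofactor C_11 = -2
Want det = 0: 4 + (v - 4) * -2 = 0
  (v - 4) = -4 / -2 = 2
  v = 4 + (2) = 6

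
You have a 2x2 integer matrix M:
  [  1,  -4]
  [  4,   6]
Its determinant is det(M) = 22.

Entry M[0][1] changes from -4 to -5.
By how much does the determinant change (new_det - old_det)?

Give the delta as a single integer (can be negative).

Answer: 4

Derivation:
Cofactor C_01 = -4
Entry delta = -5 - -4 = -1
Det delta = entry_delta * cofactor = -1 * -4 = 4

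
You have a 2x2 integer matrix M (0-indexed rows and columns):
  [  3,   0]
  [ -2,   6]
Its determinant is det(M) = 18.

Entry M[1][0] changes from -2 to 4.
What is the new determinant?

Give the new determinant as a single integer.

Answer: 18

Derivation:
det is linear in row 1: changing M[1][0] by delta changes det by delta * cofactor(1,0).
Cofactor C_10 = (-1)^(1+0) * minor(1,0) = 0
Entry delta = 4 - -2 = 6
Det delta = 6 * 0 = 0
New det = 18 + 0 = 18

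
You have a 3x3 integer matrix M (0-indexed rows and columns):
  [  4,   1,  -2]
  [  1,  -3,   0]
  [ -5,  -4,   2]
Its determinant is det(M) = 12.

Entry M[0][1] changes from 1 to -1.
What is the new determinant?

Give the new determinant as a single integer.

det is linear in row 0: changing M[0][1] by delta changes det by delta * cofactor(0,1).
Cofactor C_01 = (-1)^(0+1) * minor(0,1) = -2
Entry delta = -1 - 1 = -2
Det delta = -2 * -2 = 4
New det = 12 + 4 = 16

Answer: 16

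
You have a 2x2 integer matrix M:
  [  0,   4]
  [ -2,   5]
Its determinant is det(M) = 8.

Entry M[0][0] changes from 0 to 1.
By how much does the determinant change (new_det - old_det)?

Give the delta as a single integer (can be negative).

Answer: 5

Derivation:
Cofactor C_00 = 5
Entry delta = 1 - 0 = 1
Det delta = entry_delta * cofactor = 1 * 5 = 5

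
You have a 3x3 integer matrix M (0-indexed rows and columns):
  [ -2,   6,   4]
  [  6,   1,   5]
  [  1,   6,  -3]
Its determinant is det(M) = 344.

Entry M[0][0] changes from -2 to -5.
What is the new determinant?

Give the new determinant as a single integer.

det is linear in row 0: changing M[0][0] by delta changes det by delta * cofactor(0,0).
Cofactor C_00 = (-1)^(0+0) * minor(0,0) = -33
Entry delta = -5 - -2 = -3
Det delta = -3 * -33 = 99
New det = 344 + 99 = 443

Answer: 443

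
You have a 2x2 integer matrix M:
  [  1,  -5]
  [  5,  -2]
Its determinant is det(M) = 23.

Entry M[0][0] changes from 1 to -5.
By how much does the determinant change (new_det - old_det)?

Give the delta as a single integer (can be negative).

Answer: 12

Derivation:
Cofactor C_00 = -2
Entry delta = -5 - 1 = -6
Det delta = entry_delta * cofactor = -6 * -2 = 12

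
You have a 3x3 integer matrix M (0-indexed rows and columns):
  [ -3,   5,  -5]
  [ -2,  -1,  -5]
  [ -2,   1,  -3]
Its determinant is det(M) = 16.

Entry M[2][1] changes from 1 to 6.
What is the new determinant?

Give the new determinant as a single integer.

Answer: -9

Derivation:
det is linear in row 2: changing M[2][1] by delta changes det by delta * cofactor(2,1).
Cofactor C_21 = (-1)^(2+1) * minor(2,1) = -5
Entry delta = 6 - 1 = 5
Det delta = 5 * -5 = -25
New det = 16 + -25 = -9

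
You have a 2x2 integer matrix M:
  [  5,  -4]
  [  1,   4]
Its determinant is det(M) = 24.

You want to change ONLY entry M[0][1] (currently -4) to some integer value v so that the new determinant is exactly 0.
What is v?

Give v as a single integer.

Answer: 20

Derivation:
det is linear in entry M[0][1]: det = old_det + (v - -4) * C_01
Cofactor C_01 = -1
Want det = 0: 24 + (v - -4) * -1 = 0
  (v - -4) = -24 / -1 = 24
  v = -4 + (24) = 20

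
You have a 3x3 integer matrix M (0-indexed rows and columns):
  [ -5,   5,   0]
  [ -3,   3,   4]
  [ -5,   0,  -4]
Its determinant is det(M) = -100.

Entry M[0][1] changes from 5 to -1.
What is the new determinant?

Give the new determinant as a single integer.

det is linear in row 0: changing M[0][1] by delta changes det by delta * cofactor(0,1).
Cofactor C_01 = (-1)^(0+1) * minor(0,1) = -32
Entry delta = -1 - 5 = -6
Det delta = -6 * -32 = 192
New det = -100 + 192 = 92

Answer: 92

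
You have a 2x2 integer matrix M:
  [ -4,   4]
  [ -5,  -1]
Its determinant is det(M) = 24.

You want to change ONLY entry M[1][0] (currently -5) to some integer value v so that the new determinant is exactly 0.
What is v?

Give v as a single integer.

det is linear in entry M[1][0]: det = old_det + (v - -5) * C_10
Cofactor C_10 = -4
Want det = 0: 24 + (v - -5) * -4 = 0
  (v - -5) = -24 / -4 = 6
  v = -5 + (6) = 1

Answer: 1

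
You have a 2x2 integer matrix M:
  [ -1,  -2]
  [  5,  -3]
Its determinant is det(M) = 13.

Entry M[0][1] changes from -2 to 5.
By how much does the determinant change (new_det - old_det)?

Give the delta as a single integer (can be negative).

Cofactor C_01 = -5
Entry delta = 5 - -2 = 7
Det delta = entry_delta * cofactor = 7 * -5 = -35

Answer: -35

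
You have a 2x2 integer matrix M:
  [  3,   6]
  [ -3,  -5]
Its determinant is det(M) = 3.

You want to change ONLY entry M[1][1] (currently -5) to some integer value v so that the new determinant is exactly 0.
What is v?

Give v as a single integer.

det is linear in entry M[1][1]: det = old_det + (v - -5) * C_11
Cofactor C_11 = 3
Want det = 0: 3 + (v - -5) * 3 = 0
  (v - -5) = -3 / 3 = -1
  v = -5 + (-1) = -6

Answer: -6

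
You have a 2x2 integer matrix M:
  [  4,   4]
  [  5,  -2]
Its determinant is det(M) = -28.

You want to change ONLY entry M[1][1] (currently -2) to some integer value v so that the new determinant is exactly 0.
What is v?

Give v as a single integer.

Answer: 5

Derivation:
det is linear in entry M[1][1]: det = old_det + (v - -2) * C_11
Cofactor C_11 = 4
Want det = 0: -28 + (v - -2) * 4 = 0
  (v - -2) = 28 / 4 = 7
  v = -2 + (7) = 5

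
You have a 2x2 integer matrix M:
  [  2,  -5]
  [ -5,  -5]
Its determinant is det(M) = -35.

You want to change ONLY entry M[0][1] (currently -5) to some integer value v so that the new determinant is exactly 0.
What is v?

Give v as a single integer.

det is linear in entry M[0][1]: det = old_det + (v - -5) * C_01
Cofactor C_01 = 5
Want det = 0: -35 + (v - -5) * 5 = 0
  (v - -5) = 35 / 5 = 7
  v = -5 + (7) = 2

Answer: 2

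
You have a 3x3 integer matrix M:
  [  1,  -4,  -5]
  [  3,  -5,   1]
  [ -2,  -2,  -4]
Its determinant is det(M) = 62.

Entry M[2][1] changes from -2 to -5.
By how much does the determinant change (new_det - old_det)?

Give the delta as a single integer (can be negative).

Answer: 48

Derivation:
Cofactor C_21 = -16
Entry delta = -5 - -2 = -3
Det delta = entry_delta * cofactor = -3 * -16 = 48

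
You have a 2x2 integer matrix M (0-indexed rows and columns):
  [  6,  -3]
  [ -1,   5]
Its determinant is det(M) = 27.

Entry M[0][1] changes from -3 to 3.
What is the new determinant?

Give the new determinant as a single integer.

Answer: 33

Derivation:
det is linear in row 0: changing M[0][1] by delta changes det by delta * cofactor(0,1).
Cofactor C_01 = (-1)^(0+1) * minor(0,1) = 1
Entry delta = 3 - -3 = 6
Det delta = 6 * 1 = 6
New det = 27 + 6 = 33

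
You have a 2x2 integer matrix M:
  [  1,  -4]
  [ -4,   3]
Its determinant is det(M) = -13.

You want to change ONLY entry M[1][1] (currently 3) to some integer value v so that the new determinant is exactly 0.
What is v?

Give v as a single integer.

det is linear in entry M[1][1]: det = old_det + (v - 3) * C_11
Cofactor C_11 = 1
Want det = 0: -13 + (v - 3) * 1 = 0
  (v - 3) = 13 / 1 = 13
  v = 3 + (13) = 16

Answer: 16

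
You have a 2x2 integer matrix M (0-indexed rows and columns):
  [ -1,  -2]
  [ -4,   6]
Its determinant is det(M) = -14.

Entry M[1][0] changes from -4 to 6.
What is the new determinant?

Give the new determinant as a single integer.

det is linear in row 1: changing M[1][0] by delta changes det by delta * cofactor(1,0).
Cofactor C_10 = (-1)^(1+0) * minor(1,0) = 2
Entry delta = 6 - -4 = 10
Det delta = 10 * 2 = 20
New det = -14 + 20 = 6

Answer: 6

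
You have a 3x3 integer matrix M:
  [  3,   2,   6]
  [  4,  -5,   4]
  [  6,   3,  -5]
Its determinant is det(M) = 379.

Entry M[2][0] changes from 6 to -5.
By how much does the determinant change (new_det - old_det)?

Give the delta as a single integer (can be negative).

Answer: -418

Derivation:
Cofactor C_20 = 38
Entry delta = -5 - 6 = -11
Det delta = entry_delta * cofactor = -11 * 38 = -418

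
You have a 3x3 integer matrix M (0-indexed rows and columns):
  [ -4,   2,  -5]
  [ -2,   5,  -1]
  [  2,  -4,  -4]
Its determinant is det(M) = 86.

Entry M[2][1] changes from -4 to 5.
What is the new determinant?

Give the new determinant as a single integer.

Answer: 140

Derivation:
det is linear in row 2: changing M[2][1] by delta changes det by delta * cofactor(2,1).
Cofactor C_21 = (-1)^(2+1) * minor(2,1) = 6
Entry delta = 5 - -4 = 9
Det delta = 9 * 6 = 54
New det = 86 + 54 = 140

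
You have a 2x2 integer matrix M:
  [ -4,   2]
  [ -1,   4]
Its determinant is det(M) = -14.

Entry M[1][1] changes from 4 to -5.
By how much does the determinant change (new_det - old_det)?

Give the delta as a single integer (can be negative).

Answer: 36

Derivation:
Cofactor C_11 = -4
Entry delta = -5 - 4 = -9
Det delta = entry_delta * cofactor = -9 * -4 = 36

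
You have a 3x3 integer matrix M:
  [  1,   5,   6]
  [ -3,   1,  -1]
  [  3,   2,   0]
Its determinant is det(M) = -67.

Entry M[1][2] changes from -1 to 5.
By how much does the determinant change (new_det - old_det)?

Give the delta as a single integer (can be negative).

Answer: 78

Derivation:
Cofactor C_12 = 13
Entry delta = 5 - -1 = 6
Det delta = entry_delta * cofactor = 6 * 13 = 78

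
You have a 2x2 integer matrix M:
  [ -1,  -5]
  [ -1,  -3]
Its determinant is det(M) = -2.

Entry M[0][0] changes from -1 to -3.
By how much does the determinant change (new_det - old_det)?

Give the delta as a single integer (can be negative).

Cofactor C_00 = -3
Entry delta = -3 - -1 = -2
Det delta = entry_delta * cofactor = -2 * -3 = 6

Answer: 6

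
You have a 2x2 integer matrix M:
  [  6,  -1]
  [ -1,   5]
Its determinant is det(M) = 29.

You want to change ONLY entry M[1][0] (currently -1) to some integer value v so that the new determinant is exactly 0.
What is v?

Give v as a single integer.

Answer: -30

Derivation:
det is linear in entry M[1][0]: det = old_det + (v - -1) * C_10
Cofactor C_10 = 1
Want det = 0: 29 + (v - -1) * 1 = 0
  (v - -1) = -29 / 1 = -29
  v = -1 + (-29) = -30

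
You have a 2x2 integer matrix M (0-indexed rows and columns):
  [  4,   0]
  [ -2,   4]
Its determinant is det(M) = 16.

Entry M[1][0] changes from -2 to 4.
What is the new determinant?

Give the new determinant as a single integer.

det is linear in row 1: changing M[1][0] by delta changes det by delta * cofactor(1,0).
Cofactor C_10 = (-1)^(1+0) * minor(1,0) = 0
Entry delta = 4 - -2 = 6
Det delta = 6 * 0 = 0
New det = 16 + 0 = 16

Answer: 16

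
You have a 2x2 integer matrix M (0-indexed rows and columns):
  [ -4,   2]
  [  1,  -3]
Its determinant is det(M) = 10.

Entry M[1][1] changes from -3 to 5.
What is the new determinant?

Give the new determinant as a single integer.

det is linear in row 1: changing M[1][1] by delta changes det by delta * cofactor(1,1).
Cofactor C_11 = (-1)^(1+1) * minor(1,1) = -4
Entry delta = 5 - -3 = 8
Det delta = 8 * -4 = -32
New det = 10 + -32 = -22

Answer: -22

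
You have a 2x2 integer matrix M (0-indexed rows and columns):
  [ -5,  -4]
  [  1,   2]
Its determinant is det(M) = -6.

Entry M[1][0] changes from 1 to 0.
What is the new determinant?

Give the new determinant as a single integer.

det is linear in row 1: changing M[1][0] by delta changes det by delta * cofactor(1,0).
Cofactor C_10 = (-1)^(1+0) * minor(1,0) = 4
Entry delta = 0 - 1 = -1
Det delta = -1 * 4 = -4
New det = -6 + -4 = -10

Answer: -10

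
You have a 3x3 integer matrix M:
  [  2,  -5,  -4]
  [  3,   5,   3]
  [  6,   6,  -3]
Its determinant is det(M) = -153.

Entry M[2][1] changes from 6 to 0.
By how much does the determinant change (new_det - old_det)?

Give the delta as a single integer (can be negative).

Answer: 108

Derivation:
Cofactor C_21 = -18
Entry delta = 0 - 6 = -6
Det delta = entry_delta * cofactor = -6 * -18 = 108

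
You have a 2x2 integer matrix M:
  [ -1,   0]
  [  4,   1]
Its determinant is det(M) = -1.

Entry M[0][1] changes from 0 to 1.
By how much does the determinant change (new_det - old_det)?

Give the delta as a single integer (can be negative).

Answer: -4

Derivation:
Cofactor C_01 = -4
Entry delta = 1 - 0 = 1
Det delta = entry_delta * cofactor = 1 * -4 = -4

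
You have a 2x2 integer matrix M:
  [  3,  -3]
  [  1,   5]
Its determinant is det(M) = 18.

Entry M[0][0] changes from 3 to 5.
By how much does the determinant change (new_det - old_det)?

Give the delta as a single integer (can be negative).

Answer: 10

Derivation:
Cofactor C_00 = 5
Entry delta = 5 - 3 = 2
Det delta = entry_delta * cofactor = 2 * 5 = 10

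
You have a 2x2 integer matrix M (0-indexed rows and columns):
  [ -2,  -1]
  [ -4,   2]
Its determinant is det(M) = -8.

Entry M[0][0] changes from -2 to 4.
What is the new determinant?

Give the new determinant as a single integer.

det is linear in row 0: changing M[0][0] by delta changes det by delta * cofactor(0,0).
Cofactor C_00 = (-1)^(0+0) * minor(0,0) = 2
Entry delta = 4 - -2 = 6
Det delta = 6 * 2 = 12
New det = -8 + 12 = 4

Answer: 4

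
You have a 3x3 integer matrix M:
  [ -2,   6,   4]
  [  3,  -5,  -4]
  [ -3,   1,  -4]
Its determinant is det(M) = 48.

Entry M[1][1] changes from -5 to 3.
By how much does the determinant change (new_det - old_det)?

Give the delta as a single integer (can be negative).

Cofactor C_11 = 20
Entry delta = 3 - -5 = 8
Det delta = entry_delta * cofactor = 8 * 20 = 160

Answer: 160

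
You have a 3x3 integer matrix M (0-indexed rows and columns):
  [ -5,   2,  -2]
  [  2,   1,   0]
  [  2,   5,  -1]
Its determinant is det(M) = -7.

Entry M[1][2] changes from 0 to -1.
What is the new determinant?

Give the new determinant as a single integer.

det is linear in row 1: changing M[1][2] by delta changes det by delta * cofactor(1,2).
Cofactor C_12 = (-1)^(1+2) * minor(1,2) = 29
Entry delta = -1 - 0 = -1
Det delta = -1 * 29 = -29
New det = -7 + -29 = -36

Answer: -36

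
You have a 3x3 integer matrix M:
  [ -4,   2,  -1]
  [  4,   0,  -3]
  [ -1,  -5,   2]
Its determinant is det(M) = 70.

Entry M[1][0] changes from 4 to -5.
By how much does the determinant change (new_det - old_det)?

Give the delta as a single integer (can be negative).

Cofactor C_10 = 1
Entry delta = -5 - 4 = -9
Det delta = entry_delta * cofactor = -9 * 1 = -9

Answer: -9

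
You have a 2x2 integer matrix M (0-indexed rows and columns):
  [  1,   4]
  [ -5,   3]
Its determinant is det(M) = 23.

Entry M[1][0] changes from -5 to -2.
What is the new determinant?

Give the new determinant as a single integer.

det is linear in row 1: changing M[1][0] by delta changes det by delta * cofactor(1,0).
Cofactor C_10 = (-1)^(1+0) * minor(1,0) = -4
Entry delta = -2 - -5 = 3
Det delta = 3 * -4 = -12
New det = 23 + -12 = 11

Answer: 11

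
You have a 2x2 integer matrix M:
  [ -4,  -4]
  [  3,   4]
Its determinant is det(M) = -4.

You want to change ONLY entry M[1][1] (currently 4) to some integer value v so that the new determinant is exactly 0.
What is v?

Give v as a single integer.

det is linear in entry M[1][1]: det = old_det + (v - 4) * C_11
Cofactor C_11 = -4
Want det = 0: -4 + (v - 4) * -4 = 0
  (v - 4) = 4 / -4 = -1
  v = 4 + (-1) = 3

Answer: 3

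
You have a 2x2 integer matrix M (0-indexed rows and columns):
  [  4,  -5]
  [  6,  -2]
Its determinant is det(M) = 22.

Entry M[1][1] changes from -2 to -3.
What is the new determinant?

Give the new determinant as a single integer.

det is linear in row 1: changing M[1][1] by delta changes det by delta * cofactor(1,1).
Cofactor C_11 = (-1)^(1+1) * minor(1,1) = 4
Entry delta = -3 - -2 = -1
Det delta = -1 * 4 = -4
New det = 22 + -4 = 18

Answer: 18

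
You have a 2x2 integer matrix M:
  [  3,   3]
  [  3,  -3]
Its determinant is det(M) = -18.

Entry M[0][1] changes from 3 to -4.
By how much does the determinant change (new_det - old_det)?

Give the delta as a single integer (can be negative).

Cofactor C_01 = -3
Entry delta = -4 - 3 = -7
Det delta = entry_delta * cofactor = -7 * -3 = 21

Answer: 21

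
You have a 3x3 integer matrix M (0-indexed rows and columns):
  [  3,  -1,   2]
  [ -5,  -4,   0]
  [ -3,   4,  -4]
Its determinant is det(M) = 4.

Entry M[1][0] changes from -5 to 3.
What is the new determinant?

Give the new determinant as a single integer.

det is linear in row 1: changing M[1][0] by delta changes det by delta * cofactor(1,0).
Cofactor C_10 = (-1)^(1+0) * minor(1,0) = 4
Entry delta = 3 - -5 = 8
Det delta = 8 * 4 = 32
New det = 4 + 32 = 36

Answer: 36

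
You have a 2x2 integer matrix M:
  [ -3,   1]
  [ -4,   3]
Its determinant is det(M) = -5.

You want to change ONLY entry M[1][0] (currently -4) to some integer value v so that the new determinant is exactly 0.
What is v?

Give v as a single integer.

Answer: -9

Derivation:
det is linear in entry M[1][0]: det = old_det + (v - -4) * C_10
Cofactor C_10 = -1
Want det = 0: -5 + (v - -4) * -1 = 0
  (v - -4) = 5 / -1 = -5
  v = -4 + (-5) = -9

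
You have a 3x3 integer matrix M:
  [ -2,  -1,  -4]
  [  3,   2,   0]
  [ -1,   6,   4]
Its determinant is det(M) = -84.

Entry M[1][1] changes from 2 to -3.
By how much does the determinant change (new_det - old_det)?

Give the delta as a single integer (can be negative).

Cofactor C_11 = -12
Entry delta = -3 - 2 = -5
Det delta = entry_delta * cofactor = -5 * -12 = 60

Answer: 60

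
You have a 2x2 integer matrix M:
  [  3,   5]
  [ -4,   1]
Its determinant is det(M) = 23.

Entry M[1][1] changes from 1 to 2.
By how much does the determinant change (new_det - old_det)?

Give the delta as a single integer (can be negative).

Answer: 3

Derivation:
Cofactor C_11 = 3
Entry delta = 2 - 1 = 1
Det delta = entry_delta * cofactor = 1 * 3 = 3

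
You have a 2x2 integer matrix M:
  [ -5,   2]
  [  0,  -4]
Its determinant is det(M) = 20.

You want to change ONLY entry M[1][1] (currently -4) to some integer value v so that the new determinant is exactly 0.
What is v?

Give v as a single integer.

Answer: 0

Derivation:
det is linear in entry M[1][1]: det = old_det + (v - -4) * C_11
Cofactor C_11 = -5
Want det = 0: 20 + (v - -4) * -5 = 0
  (v - -4) = -20 / -5 = 4
  v = -4 + (4) = 0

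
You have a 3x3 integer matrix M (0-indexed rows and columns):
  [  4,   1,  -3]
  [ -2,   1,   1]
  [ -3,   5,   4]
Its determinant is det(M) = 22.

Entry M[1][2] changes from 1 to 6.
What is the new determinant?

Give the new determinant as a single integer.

Answer: -93

Derivation:
det is linear in row 1: changing M[1][2] by delta changes det by delta * cofactor(1,2).
Cofactor C_12 = (-1)^(1+2) * minor(1,2) = -23
Entry delta = 6 - 1 = 5
Det delta = 5 * -23 = -115
New det = 22 + -115 = -93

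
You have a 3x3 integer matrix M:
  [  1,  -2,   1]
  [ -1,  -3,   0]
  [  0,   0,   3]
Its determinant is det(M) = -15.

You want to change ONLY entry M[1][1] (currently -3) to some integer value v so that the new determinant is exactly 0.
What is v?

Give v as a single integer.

det is linear in entry M[1][1]: det = old_det + (v - -3) * C_11
Cofactor C_11 = 3
Want det = 0: -15 + (v - -3) * 3 = 0
  (v - -3) = 15 / 3 = 5
  v = -3 + (5) = 2

Answer: 2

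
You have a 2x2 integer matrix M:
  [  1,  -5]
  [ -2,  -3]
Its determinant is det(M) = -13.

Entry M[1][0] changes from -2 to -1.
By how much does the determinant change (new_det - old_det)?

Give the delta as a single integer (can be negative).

Answer: 5

Derivation:
Cofactor C_10 = 5
Entry delta = -1 - -2 = 1
Det delta = entry_delta * cofactor = 1 * 5 = 5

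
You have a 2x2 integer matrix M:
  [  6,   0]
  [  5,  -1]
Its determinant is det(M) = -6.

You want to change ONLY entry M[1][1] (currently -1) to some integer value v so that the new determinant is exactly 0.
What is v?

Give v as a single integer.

det is linear in entry M[1][1]: det = old_det + (v - -1) * C_11
Cofactor C_11 = 6
Want det = 0: -6 + (v - -1) * 6 = 0
  (v - -1) = 6 / 6 = 1
  v = -1 + (1) = 0

Answer: 0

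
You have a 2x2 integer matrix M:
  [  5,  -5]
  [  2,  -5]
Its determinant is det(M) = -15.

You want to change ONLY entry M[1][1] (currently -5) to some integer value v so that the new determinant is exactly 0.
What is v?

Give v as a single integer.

Answer: -2

Derivation:
det is linear in entry M[1][1]: det = old_det + (v - -5) * C_11
Cofactor C_11 = 5
Want det = 0: -15 + (v - -5) * 5 = 0
  (v - -5) = 15 / 5 = 3
  v = -5 + (3) = -2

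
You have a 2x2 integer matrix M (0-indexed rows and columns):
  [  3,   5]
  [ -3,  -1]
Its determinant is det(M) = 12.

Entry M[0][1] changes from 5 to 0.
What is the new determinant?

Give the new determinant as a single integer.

det is linear in row 0: changing M[0][1] by delta changes det by delta * cofactor(0,1).
Cofactor C_01 = (-1)^(0+1) * minor(0,1) = 3
Entry delta = 0 - 5 = -5
Det delta = -5 * 3 = -15
New det = 12 + -15 = -3

Answer: -3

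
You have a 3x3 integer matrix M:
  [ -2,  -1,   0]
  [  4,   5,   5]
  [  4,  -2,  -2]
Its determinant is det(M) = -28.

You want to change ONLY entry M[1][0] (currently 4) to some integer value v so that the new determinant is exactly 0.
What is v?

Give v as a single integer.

Answer: -10

Derivation:
det is linear in entry M[1][0]: det = old_det + (v - 4) * C_10
Cofactor C_10 = -2
Want det = 0: -28 + (v - 4) * -2 = 0
  (v - 4) = 28 / -2 = -14
  v = 4 + (-14) = -10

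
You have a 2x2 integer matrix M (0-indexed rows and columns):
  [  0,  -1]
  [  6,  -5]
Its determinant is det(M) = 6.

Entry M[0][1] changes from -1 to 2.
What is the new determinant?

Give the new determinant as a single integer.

Answer: -12

Derivation:
det is linear in row 0: changing M[0][1] by delta changes det by delta * cofactor(0,1).
Cofactor C_01 = (-1)^(0+1) * minor(0,1) = -6
Entry delta = 2 - -1 = 3
Det delta = 3 * -6 = -18
New det = 6 + -18 = -12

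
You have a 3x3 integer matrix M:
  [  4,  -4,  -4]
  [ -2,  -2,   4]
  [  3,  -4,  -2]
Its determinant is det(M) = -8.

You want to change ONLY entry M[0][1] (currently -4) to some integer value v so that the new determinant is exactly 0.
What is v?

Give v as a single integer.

det is linear in entry M[0][1]: det = old_det + (v - -4) * C_01
Cofactor C_01 = 8
Want det = 0: -8 + (v - -4) * 8 = 0
  (v - -4) = 8 / 8 = 1
  v = -4 + (1) = -3

Answer: -3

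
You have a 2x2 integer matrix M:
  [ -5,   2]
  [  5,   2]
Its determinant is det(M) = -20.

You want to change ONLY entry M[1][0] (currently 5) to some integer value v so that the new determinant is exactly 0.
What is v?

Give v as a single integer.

det is linear in entry M[1][0]: det = old_det + (v - 5) * C_10
Cofactor C_10 = -2
Want det = 0: -20 + (v - 5) * -2 = 0
  (v - 5) = 20 / -2 = -10
  v = 5 + (-10) = -5

Answer: -5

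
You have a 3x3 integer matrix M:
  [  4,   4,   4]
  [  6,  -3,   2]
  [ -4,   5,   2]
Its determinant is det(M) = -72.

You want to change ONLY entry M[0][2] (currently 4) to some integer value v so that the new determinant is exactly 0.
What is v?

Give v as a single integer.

det is linear in entry M[0][2]: det = old_det + (v - 4) * C_02
Cofactor C_02 = 18
Want det = 0: -72 + (v - 4) * 18 = 0
  (v - 4) = 72 / 18 = 4
  v = 4 + (4) = 8

Answer: 8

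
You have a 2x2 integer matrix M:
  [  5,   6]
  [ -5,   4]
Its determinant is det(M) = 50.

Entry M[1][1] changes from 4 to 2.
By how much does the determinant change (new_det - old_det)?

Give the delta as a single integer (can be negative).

Answer: -10

Derivation:
Cofactor C_11 = 5
Entry delta = 2 - 4 = -2
Det delta = entry_delta * cofactor = -2 * 5 = -10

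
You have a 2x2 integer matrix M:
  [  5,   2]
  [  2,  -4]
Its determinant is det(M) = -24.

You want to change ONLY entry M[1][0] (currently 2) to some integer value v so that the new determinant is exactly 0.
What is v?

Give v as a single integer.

det is linear in entry M[1][0]: det = old_det + (v - 2) * C_10
Cofactor C_10 = -2
Want det = 0: -24 + (v - 2) * -2 = 0
  (v - 2) = 24 / -2 = -12
  v = 2 + (-12) = -10

Answer: -10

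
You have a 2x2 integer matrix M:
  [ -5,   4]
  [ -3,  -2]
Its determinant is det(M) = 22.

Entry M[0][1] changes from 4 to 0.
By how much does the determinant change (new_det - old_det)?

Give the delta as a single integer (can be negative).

Cofactor C_01 = 3
Entry delta = 0 - 4 = -4
Det delta = entry_delta * cofactor = -4 * 3 = -12

Answer: -12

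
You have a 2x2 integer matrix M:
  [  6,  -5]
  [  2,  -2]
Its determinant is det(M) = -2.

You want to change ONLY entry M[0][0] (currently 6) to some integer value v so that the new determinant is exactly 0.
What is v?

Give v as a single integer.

det is linear in entry M[0][0]: det = old_det + (v - 6) * C_00
Cofactor C_00 = -2
Want det = 0: -2 + (v - 6) * -2 = 0
  (v - 6) = 2 / -2 = -1
  v = 6 + (-1) = 5

Answer: 5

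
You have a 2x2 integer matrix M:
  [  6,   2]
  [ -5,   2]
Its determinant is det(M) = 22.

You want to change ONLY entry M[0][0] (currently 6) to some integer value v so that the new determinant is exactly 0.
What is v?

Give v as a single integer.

det is linear in entry M[0][0]: det = old_det + (v - 6) * C_00
Cofactor C_00 = 2
Want det = 0: 22 + (v - 6) * 2 = 0
  (v - 6) = -22 / 2 = -11
  v = 6 + (-11) = -5

Answer: -5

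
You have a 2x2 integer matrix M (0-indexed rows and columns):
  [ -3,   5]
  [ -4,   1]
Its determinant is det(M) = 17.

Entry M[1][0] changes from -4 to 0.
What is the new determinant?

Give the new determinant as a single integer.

Answer: -3

Derivation:
det is linear in row 1: changing M[1][0] by delta changes det by delta * cofactor(1,0).
Cofactor C_10 = (-1)^(1+0) * minor(1,0) = -5
Entry delta = 0 - -4 = 4
Det delta = 4 * -5 = -20
New det = 17 + -20 = -3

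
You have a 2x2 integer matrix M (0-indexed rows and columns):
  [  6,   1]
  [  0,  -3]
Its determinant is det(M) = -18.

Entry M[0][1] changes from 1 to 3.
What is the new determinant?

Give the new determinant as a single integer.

det is linear in row 0: changing M[0][1] by delta changes det by delta * cofactor(0,1).
Cofactor C_01 = (-1)^(0+1) * minor(0,1) = 0
Entry delta = 3 - 1 = 2
Det delta = 2 * 0 = 0
New det = -18 + 0 = -18

Answer: -18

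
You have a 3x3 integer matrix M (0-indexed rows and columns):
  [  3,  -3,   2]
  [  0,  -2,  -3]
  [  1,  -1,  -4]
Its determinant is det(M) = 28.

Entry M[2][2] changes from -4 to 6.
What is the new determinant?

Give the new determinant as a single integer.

Answer: -32

Derivation:
det is linear in row 2: changing M[2][2] by delta changes det by delta * cofactor(2,2).
Cofactor C_22 = (-1)^(2+2) * minor(2,2) = -6
Entry delta = 6 - -4 = 10
Det delta = 10 * -6 = -60
New det = 28 + -60 = -32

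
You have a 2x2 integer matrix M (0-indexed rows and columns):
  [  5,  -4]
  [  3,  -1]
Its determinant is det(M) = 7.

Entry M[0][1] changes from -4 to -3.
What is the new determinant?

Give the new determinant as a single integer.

Answer: 4

Derivation:
det is linear in row 0: changing M[0][1] by delta changes det by delta * cofactor(0,1).
Cofactor C_01 = (-1)^(0+1) * minor(0,1) = -3
Entry delta = -3 - -4 = 1
Det delta = 1 * -3 = -3
New det = 7 + -3 = 4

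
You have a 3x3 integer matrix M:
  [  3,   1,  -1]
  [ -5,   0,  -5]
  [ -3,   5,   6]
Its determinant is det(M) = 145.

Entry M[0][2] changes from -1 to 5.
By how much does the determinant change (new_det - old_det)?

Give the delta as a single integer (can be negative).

Answer: -150

Derivation:
Cofactor C_02 = -25
Entry delta = 5 - -1 = 6
Det delta = entry_delta * cofactor = 6 * -25 = -150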